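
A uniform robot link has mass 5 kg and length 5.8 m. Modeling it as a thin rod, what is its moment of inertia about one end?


I = (1/3) * m * L^2
= (1/3) * 5 * 5.8^2
= 0.333333 * 5 * 33.64
= 56.0667 kg*m^2


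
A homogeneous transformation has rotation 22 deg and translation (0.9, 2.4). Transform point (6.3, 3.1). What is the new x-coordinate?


x' = cos(theta)*px - sin(theta)*py + tx
= 0.9272*6.3 - 0.3746*3.1 + 0.9
= 5.58


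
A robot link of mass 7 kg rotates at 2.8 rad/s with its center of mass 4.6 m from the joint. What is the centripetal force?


F = m * omega^2 * r
= 7 * 2.8^2 * 4.6
= 7 * 7.84 * 4.6
= 252.448 N


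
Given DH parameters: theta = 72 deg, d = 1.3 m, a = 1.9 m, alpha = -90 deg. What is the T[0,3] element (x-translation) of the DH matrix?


T[0,3] = a * cos(theta)
= 1.9 * cos(72 deg)
= 1.9 * 0.309
= 0.5871


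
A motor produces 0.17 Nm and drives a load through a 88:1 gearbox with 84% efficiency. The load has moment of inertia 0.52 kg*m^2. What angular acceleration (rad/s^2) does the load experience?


tau_out = tau_motor * N * eta
= 0.17 * 88 * 0.84 = 12.5664 Nm
alpha = tau_out / I = 12.5664 / 0.52
= 24.1662 rad/s^2


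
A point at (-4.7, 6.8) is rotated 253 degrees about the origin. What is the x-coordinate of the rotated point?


x' = x*cos(theta) - y*sin(theta)
cos(253 deg) = -0.2924, sin(253 deg) = -0.9563
x' = -4.7 * -0.2924 - 6.8 * -0.9563
= 1.3741 - -6.5029
= 7.877


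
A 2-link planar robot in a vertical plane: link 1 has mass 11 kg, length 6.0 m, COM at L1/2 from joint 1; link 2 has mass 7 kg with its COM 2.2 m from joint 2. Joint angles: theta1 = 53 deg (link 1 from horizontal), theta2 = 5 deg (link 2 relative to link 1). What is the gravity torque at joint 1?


Horizontal distance from joint 1 to link-1 COM:
  x_c1 = (L1/2)*cos(t1) = 3.0 * 0.6018 = 1.8054 m
Horizontal distance from joint 1 to link-2 COM:
  x_c2 = L1*cos(t1) + Lc2*cos(t1+t2)
       = 6.0*0.6018 + 2.2*0.5299 = 4.7767 m
tau1 = m1*g*x_c1 + m2*g*x_c2
     = 11*9.81*1.8054 + 7*9.81*4.7767
     = 194.8256 + 328.0168
     = 522.8424 Nm


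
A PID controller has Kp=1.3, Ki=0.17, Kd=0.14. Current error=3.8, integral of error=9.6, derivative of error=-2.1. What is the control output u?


u = Kp*e + Ki*int(e) + Kd*de/dt
= 1.3*3.8 + 0.17*9.6 + 0.14*(-2.1)
= 4.94 + 1.632 + -0.294
= 6.278


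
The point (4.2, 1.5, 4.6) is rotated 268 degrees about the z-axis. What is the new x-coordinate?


Rotation about z-axis: x' = x*cos(theta) - y*sin(theta)
= 4.2 * -0.0349 - 1.5 * -0.9994
= 1.3525


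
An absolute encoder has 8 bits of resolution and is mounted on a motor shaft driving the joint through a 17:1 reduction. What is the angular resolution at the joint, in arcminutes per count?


counts = 2^8 = 256
effective counts at joint = 256 * 17 = 4352
resolution = 360*60 / 4352
= 4.9632 arcmin/count


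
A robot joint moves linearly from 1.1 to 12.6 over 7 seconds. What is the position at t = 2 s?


s = t/T = 2/7 = 0.2857
p(t) = p0 + (pf-p0)*s
= 1.1 + (12.6 - 1.1) * 0.2857
= 4.3857


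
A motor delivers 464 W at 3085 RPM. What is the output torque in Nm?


omega = 3085 * 2*pi/60 = 323.0604 rad/s
tau = P / omega = 464 / 323.0604
= 1.4363 Nm


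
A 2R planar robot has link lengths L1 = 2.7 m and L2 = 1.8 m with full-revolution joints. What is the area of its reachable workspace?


r_max = L1 + L2 = 4.5 m
r_min = |L1 - L2| = 0.9 m
Area = pi*(r_max^2 - r_min^2)
= pi*(20.25 - 0.81)
= pi * 19.44
= 61.0726 m^2


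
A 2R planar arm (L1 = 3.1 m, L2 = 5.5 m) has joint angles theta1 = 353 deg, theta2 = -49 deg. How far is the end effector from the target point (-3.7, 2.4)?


End effector via forward kinematics:
x = L1*cos(t1) + L2*cos(t1+t2) = 6.1525
y = L1*sin(t1) + L2*sin(t1+t2) = -4.9375
Distance to target:
d = sqrt((-3.7 - 6.1525)^2 + (2.4 - -4.9375)^2)
= sqrt(97.0709 + 53.8389)
= 12.2845 m


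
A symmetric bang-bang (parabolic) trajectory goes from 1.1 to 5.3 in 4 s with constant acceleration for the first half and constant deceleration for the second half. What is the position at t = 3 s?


Symmetric rest-to-rest: each phase covers (pf-p0)/2 in time T/2. 0.5*a*(T/2)^2 = (pf-p0)/2 => a = 4*(pf-p0)/T^2
a = 4*(5.3-1.1)/4^2 = 1.05
t = 3 is in the deceleration phase (t > T/2).
p = pf - 0.5*a*(T-t)^2 = 5.3 - 0.5*1.05*1^2
= 4.775


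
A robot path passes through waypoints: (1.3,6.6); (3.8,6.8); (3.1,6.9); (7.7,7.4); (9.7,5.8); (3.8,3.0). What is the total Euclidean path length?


Segment lengths:
  seg1 = sqrt((2.5)^2 + (0.2)^2) = 2.508
  seg2 = sqrt((-0.7)^2 + (0.1)^2) = 0.7071
  seg3 = sqrt((4.6)^2 + (0.5)^2) = 4.6271
  seg4 = sqrt((2.0)^2 + (-1.6)^2) = 2.5612
  seg5 = sqrt((-5.9)^2 + (-2.8)^2) = 6.5307
Total = 16.9341


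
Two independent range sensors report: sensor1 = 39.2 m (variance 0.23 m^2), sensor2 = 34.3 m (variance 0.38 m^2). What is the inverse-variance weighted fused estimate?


w1 = (1/var1) / (1/var1 + 1/var2)
   = 4.3478 / (4.3478 + 2.6316) = 0.623
w2 = 1 - w1 = 0.377
fused = w1*s1 + w2*s2 = 24.4197 + 12.9328
= 37.3525 m


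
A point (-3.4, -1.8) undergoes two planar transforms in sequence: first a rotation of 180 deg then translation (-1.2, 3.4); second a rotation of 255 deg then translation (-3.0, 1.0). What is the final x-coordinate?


After transform 1:
x1 = cos(180)*-3.4 - sin(180)*-1.8 + -1.2 = 2.2
y1 = sin(180)*-3.4 + cos(180)*-1.8 + 3.4 = 5.2
After transform 2:
x2 = cos(255)*2.2 - sin(255)*5.2 + -3.0
= 1.4534


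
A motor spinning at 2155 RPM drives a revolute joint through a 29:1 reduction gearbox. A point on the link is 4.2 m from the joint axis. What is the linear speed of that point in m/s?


omega_motor = 2155 * 2*pi/60 = 225.6711 rad/s
omega_joint = omega_motor / 29 = 7.7818 rad/s
v = omega_joint * r = 7.7818 * 4.2
= 32.6834 m/s


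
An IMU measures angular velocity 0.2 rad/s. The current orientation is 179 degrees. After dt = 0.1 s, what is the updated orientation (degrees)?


delta_theta = w * dt = 0.2 * 0.1 = 0.02 rad
= 1.1459 deg
theta_new = 179 + 1.1459 = 180.1459 deg


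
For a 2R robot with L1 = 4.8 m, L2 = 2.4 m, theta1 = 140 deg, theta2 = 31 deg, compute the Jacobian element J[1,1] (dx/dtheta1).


J[1,1] = -L1*sin(t1) - L2*sin(t1+t2)
= -4.8*sin(140) - 2.4*sin(171)
= -3.4608


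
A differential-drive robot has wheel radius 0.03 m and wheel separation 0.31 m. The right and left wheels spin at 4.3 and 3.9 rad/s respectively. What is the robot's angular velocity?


vR = r*wR = 0.03*4.3 = 0.129 m/s
vL = r*wL = 0.03*3.9 = 0.117 m/s
v = (vR+vL)/2 = 0.123 m/s
omega = (vR-vL)/L = 0.0387 rad/s
angular velocity = 0.0387 rad/s


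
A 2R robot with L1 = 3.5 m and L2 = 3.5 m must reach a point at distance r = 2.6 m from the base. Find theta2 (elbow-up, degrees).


cos(theta2) = (r^2 - L1^2 - L2^2) / (2*L1*L2)
cos(theta2) = (6.76 - 12.25 - 12.25) / 24.5
cos(theta2) = -0.724082
theta2 = 136.3925 degrees


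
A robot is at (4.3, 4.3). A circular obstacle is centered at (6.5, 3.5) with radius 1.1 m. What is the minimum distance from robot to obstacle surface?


center_dist = sqrt((4.3-6.5)^2 + (4.3-3.5)^2)
= sqrt(4.84 + 0.64)
= 2.3409
min_dist = center_dist - radius = 2.3409 - 1.1 = 1.2409 m


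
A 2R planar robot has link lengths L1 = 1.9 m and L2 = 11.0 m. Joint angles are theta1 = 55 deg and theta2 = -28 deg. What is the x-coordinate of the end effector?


Convert angles to radians: theta1 = 0.9599, theta2 = -0.4887
x = L1*cos(theta1) + L2*cos(theta1+theta2)
x = 1.0898 + 9.8011
x = 10.8909


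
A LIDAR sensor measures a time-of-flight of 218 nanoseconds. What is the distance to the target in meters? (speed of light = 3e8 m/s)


tof = 218 ns = 2.18e-07 s
dist = c * tof / 2
= 3e8 * 2.18e-07 / 2
= 32.7 m


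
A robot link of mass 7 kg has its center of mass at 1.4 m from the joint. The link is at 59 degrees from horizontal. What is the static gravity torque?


tau = m*g*L*cos(angle)
= 7 * 9.81 * 1.4 * cos(59 deg)
= 7 * 9.81 * 1.4 * 0.515
= 49.5147 Nm


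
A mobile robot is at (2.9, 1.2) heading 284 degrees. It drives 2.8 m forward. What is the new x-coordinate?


x_new = x0 + d*cos(theta)
= 2.9 + 2.8*cos(284)
= 2.9 + 0.6774
= 3.5774


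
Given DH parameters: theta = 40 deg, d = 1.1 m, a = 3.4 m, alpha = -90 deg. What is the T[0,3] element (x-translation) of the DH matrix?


T[0,3] = a * cos(theta)
= 3.4 * cos(40 deg)
= 3.4 * 0.766
= 2.6046


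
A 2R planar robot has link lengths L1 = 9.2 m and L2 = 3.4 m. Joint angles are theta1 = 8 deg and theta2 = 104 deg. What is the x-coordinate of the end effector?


Convert angles to radians: theta1 = 0.1396, theta2 = 1.8151
x = L1*cos(theta1) + L2*cos(theta1+theta2)
x = 9.1105 + -1.2737
x = 7.8368


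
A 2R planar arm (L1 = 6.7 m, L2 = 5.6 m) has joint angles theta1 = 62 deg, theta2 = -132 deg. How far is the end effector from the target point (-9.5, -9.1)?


End effector via forward kinematics:
x = L1*cos(t1) + L2*cos(t1+t2) = 5.0608
y = L1*sin(t1) + L2*sin(t1+t2) = 0.6535
Distance to target:
d = sqrt((-9.5 - 5.0608)^2 + (-9.1 - 0.6535)^2)
= sqrt(212.0161 + 95.1302)
= 17.5256 m


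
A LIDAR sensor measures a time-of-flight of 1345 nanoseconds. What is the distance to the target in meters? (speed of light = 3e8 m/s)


tof = 1345 ns = 1.345e-06 s
dist = c * tof / 2
= 3e8 * 1.345e-06 / 2
= 201.75 m


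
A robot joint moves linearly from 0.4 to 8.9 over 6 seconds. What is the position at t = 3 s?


s = t/T = 3/6 = 0.5
p(t) = p0 + (pf-p0)*s
= 0.4 + (8.9 - 0.4) * 0.5
= 4.65


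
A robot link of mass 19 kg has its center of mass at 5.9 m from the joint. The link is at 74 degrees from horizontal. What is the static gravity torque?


tau = m*g*L*cos(angle)
= 19 * 9.81 * 5.9 * cos(74 deg)
= 19 * 9.81 * 5.9 * 0.2756
= 303.1187 Nm


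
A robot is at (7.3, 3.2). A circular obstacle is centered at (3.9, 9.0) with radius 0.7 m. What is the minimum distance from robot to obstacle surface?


center_dist = sqrt((7.3-3.9)^2 + (3.2-9.0)^2)
= sqrt(11.56 + 33.64)
= 6.7231
min_dist = center_dist - radius = 6.7231 - 0.7 = 6.0231 m


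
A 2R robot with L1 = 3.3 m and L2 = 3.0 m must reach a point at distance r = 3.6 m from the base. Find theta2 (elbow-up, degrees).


cos(theta2) = (r^2 - L1^2 - L2^2) / (2*L1*L2)
cos(theta2) = (12.96 - 10.89 - 9.0) / 19.8
cos(theta2) = -0.35
theta2 = 110.4873 degrees


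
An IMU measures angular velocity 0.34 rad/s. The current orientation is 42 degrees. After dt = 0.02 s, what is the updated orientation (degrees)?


delta_theta = w * dt = 0.34 * 0.02 = 0.0068 rad
= 0.3896 deg
theta_new = 42 + 0.3896 = 42.3896 deg


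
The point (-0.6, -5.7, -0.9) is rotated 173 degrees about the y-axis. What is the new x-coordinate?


Rotation about y-axis: x' = x*cos(theta) + z*sin(theta)
= -0.6 * -0.9925 + -0.9 * 0.1219
= 0.4858


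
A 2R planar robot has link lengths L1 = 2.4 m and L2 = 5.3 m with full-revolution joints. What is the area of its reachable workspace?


r_max = L1 + L2 = 7.7 m
r_min = |L1 - L2| = 2.9 m
Area = pi*(r_max^2 - r_min^2)
= pi*(59.29 - 8.41)
= pi * 50.88
= 159.8442 m^2


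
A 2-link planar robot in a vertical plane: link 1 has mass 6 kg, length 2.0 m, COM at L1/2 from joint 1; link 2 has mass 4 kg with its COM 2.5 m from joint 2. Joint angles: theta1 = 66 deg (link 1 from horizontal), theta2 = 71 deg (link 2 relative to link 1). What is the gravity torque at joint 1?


Horizontal distance from joint 1 to link-1 COM:
  x_c1 = (L1/2)*cos(t1) = 1.0 * 0.4067 = 0.4067 m
Horizontal distance from joint 1 to link-2 COM:
  x_c2 = L1*cos(t1) + Lc2*cos(t1+t2)
       = 2.0*0.4067 + 2.5*-0.7314 = -1.0149 m
tau1 = m1*g*x_c1 + m2*g*x_c2
     = 6*9.81*0.4067 + 4*9.81*-1.0149
     = 23.9405 + -39.8251
     = -15.8846 Nm


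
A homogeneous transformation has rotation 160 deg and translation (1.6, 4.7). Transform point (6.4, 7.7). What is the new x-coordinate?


x' = cos(theta)*px - sin(theta)*py + tx
= -0.9397*6.4 - 0.342*7.7 + 1.6
= -7.0476


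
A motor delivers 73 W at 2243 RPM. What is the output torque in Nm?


omega = 2243 * 2*pi/60 = 234.8864 rad/s
tau = P / omega = 73 / 234.8864
= 0.3108 Nm


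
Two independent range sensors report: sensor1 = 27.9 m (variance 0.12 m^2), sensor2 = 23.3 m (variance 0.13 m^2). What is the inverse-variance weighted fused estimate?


w1 = (1/var1) / (1/var1 + 1/var2)
   = 8.3333 / (8.3333 + 7.6923) = 0.52
w2 = 1 - w1 = 0.48
fused = w1*s1 + w2*s2 = 14.508 + 11.184
= 25.692 m


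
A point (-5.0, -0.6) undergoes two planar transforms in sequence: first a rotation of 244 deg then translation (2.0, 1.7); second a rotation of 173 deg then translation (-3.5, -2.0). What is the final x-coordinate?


After transform 1:
x1 = cos(244)*-5.0 - sin(244)*-0.6 + 2.0 = 3.6526
y1 = sin(244)*-5.0 + cos(244)*-0.6 + 1.7 = 6.457
After transform 2:
x2 = cos(173)*3.6526 - sin(173)*6.457 + -3.5
= -7.9123


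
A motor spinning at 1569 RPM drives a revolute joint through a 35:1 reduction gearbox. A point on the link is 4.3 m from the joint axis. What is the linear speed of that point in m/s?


omega_motor = 1569 * 2*pi/60 = 164.3053 rad/s
omega_joint = omega_motor / 35 = 4.6944 rad/s
v = omega_joint * r = 4.6944 * 4.3
= 20.1861 m/s


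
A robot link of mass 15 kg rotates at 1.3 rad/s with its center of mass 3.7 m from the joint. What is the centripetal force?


F = m * omega^2 * r
= 15 * 1.3^2 * 3.7
= 15 * 1.69 * 3.7
= 93.795 N


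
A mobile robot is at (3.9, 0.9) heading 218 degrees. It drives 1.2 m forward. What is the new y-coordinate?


y_new = y0 + d*sin(theta)
= 0.9 + 1.2*sin(218)
= 0.9 + -0.7388
= 0.1612


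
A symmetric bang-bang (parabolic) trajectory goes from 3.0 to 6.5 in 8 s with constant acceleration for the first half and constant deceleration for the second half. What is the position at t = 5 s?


Symmetric rest-to-rest: each phase covers (pf-p0)/2 in time T/2. 0.5*a*(T/2)^2 = (pf-p0)/2 => a = 4*(pf-p0)/T^2
a = 4*(6.5-3.0)/8^2 = 0.2188
t = 5 is in the deceleration phase (t > T/2).
p = pf - 0.5*a*(T-t)^2 = 6.5 - 0.5*0.2188*3^2
= 5.5156


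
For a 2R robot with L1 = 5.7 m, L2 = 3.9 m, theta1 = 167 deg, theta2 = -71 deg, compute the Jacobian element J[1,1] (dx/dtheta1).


J[1,1] = -L1*sin(t1) - L2*sin(t1+t2)
= -5.7*sin(167) - 3.9*sin(96)
= -5.1609


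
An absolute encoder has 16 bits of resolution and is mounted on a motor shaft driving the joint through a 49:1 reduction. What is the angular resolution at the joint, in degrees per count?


counts = 2^16 = 65536
effective counts at joint = 65536 * 49 = 3211264
resolution = 360 / 3211264
= 1.1211e-04 deg/count


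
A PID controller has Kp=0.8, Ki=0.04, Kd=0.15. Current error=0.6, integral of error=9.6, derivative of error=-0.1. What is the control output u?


u = Kp*e + Ki*int(e) + Kd*de/dt
= 0.8*0.6 + 0.04*9.6 + 0.15*(-0.1)
= 0.48 + 0.384 + -0.015
= 0.849


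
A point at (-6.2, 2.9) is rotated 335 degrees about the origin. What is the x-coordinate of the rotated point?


x' = x*cos(theta) - y*sin(theta)
cos(335 deg) = 0.9063, sin(335 deg) = -0.4226
x' = -6.2 * 0.9063 - 2.9 * -0.4226
= -5.6191 - -1.2256
= -4.3935


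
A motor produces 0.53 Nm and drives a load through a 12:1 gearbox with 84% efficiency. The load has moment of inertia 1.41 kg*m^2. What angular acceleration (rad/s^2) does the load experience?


tau_out = tau_motor * N * eta
= 0.53 * 12 * 0.84 = 5.3424 Nm
alpha = tau_out / I = 5.3424 / 1.41
= 3.7889 rad/s^2


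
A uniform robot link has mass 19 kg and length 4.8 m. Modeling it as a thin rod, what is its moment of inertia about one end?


I = (1/3) * m * L^2
= (1/3) * 19 * 4.8^2
= 0.333333 * 19 * 23.04
= 145.92 kg*m^2


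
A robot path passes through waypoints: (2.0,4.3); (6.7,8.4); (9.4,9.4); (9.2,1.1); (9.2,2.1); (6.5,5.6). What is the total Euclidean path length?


Segment lengths:
  seg1 = sqrt((4.7)^2 + (4.1)^2) = 6.237
  seg2 = sqrt((2.7)^2 + (1.0)^2) = 2.8792
  seg3 = sqrt((-0.2)^2 + (-8.3)^2) = 8.3024
  seg4 = sqrt((0.0)^2 + (1.0)^2) = 1.0
  seg5 = sqrt((-2.7)^2 + (3.5)^2) = 4.4204
Total = 22.839


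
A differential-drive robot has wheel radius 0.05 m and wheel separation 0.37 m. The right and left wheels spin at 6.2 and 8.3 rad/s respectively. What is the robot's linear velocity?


vR = r*wR = 0.05*6.2 = 0.31 m/s
vL = r*wL = 0.05*8.3 = 0.415 m/s
v = (vR+vL)/2 = 0.3625 m/s
omega = (vR-vL)/L = -0.2838 rad/s
linear velocity = 0.3625 m/s


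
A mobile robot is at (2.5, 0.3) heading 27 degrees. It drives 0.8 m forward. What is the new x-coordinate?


x_new = x0 + d*cos(theta)
= 2.5 + 0.8*cos(27)
= 2.5 + 0.7128
= 3.2128


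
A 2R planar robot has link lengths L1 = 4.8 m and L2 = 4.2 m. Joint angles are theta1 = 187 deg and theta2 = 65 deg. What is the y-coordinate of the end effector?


Convert angles to radians: theta1 = 3.2638, theta2 = 1.1345
y = L1*sin(theta1) + L2*sin(theta1+theta2)
y = -0.585 + -3.9944
y = -4.5794


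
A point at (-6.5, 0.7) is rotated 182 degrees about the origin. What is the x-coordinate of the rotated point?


x' = x*cos(theta) - y*sin(theta)
cos(182 deg) = -0.9994, sin(182 deg) = -0.0349
x' = -6.5 * -0.9994 - 0.7 * -0.0349
= 6.496 - -0.0244
= 6.5205


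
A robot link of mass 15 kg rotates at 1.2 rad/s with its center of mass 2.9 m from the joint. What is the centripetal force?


F = m * omega^2 * r
= 15 * 1.2^2 * 2.9
= 15 * 1.44 * 2.9
= 62.64 N


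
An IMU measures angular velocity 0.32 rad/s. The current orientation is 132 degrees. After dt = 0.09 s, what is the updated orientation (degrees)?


delta_theta = w * dt = 0.32 * 0.09 = 0.0288 rad
= 1.6501 deg
theta_new = 132 + 1.6501 = 133.6501 deg


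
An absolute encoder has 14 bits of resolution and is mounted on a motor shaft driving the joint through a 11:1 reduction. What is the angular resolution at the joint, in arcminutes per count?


counts = 2^14 = 16384
effective counts at joint = 16384 * 11 = 180224
resolution = 360*60 / 180224
= 0.1199 arcmin/count


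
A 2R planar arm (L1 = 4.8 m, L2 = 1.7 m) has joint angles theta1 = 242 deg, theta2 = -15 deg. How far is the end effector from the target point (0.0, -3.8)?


End effector via forward kinematics:
x = L1*cos(t1) + L2*cos(t1+t2) = -3.4129
y = L1*sin(t1) + L2*sin(t1+t2) = -5.4814
Distance to target:
d = sqrt((0.0 - -3.4129)^2 + (-3.8 - -5.4814)^2)
= sqrt(11.6476 + 2.8273)
= 3.8046 m


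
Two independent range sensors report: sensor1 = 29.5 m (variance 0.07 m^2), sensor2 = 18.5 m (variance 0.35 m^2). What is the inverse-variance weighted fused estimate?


w1 = (1/var1) / (1/var1 + 1/var2)
   = 14.2857 / (14.2857 + 2.8571) = 0.8333
w2 = 1 - w1 = 0.1667
fused = w1*s1 + w2*s2 = 24.5833 + 3.0833
= 27.6667 m


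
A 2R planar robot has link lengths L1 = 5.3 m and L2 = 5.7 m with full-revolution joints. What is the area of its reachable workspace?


r_max = L1 + L2 = 11.0 m
r_min = |L1 - L2| = 0.4 m
Area = pi*(r_max^2 - r_min^2)
= pi*(121.0 - 0.16)
= pi * 120.84
= 379.6301 m^2


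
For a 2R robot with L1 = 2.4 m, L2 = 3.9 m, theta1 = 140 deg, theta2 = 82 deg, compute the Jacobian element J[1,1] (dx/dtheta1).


J[1,1] = -L1*sin(t1) - L2*sin(t1+t2)
= -2.4*sin(140) - 3.9*sin(222)
= 1.0669


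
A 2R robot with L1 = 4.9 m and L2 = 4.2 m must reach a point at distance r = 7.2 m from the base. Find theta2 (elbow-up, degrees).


cos(theta2) = (r^2 - L1^2 - L2^2) / (2*L1*L2)
cos(theta2) = (51.84 - 24.01 - 17.64) / 41.16
cos(theta2) = 0.24757
theta2 = 75.6662 degrees


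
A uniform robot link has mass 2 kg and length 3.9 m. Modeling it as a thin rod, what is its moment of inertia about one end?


I = (1/3) * m * L^2
= (1/3) * 2 * 3.9^2
= 0.333333 * 2 * 15.21
= 10.14 kg*m^2


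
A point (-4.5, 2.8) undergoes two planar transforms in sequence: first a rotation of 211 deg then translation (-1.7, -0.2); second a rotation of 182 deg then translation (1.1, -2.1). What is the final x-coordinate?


After transform 1:
x1 = cos(211)*-4.5 - sin(211)*2.8 + -1.7 = 3.5994
y1 = sin(211)*-4.5 + cos(211)*2.8 + -0.2 = -0.2824
After transform 2:
x2 = cos(182)*3.5994 - sin(182)*-0.2824 + 1.1
= -2.507


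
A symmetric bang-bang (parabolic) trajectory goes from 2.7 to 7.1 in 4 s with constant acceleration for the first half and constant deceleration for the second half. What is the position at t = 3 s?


Symmetric rest-to-rest: each phase covers (pf-p0)/2 in time T/2. 0.5*a*(T/2)^2 = (pf-p0)/2 => a = 4*(pf-p0)/T^2
a = 4*(7.1-2.7)/4^2 = 1.1
t = 3 is in the deceleration phase (t > T/2).
p = pf - 0.5*a*(T-t)^2 = 7.1 - 0.5*1.1*1^2
= 6.55


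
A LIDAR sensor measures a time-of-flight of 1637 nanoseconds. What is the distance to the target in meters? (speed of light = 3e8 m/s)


tof = 1637 ns = 1.637e-06 s
dist = c * tof / 2
= 3e8 * 1.637e-06 / 2
= 245.55 m


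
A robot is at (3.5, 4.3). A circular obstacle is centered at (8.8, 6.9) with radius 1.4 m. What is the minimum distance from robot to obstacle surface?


center_dist = sqrt((3.5-8.8)^2 + (4.3-6.9)^2)
= sqrt(28.09 + 6.76)
= 5.9034
min_dist = center_dist - radius = 5.9034 - 1.4 = 4.5034 m


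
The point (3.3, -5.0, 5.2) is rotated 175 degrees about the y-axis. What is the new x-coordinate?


Rotation about y-axis: x' = x*cos(theta) + z*sin(theta)
= 3.3 * -0.9962 + 5.2 * 0.0872
= -2.8342


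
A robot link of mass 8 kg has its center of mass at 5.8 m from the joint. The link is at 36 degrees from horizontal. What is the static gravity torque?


tau = m*g*L*cos(angle)
= 8 * 9.81 * 5.8 * cos(36 deg)
= 8 * 9.81 * 5.8 * 0.809
= 368.2516 Nm


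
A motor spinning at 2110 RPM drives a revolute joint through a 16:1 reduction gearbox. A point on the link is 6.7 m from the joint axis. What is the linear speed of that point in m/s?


omega_motor = 2110 * 2*pi/60 = 220.9587 rad/s
omega_joint = omega_motor / 16 = 13.8099 rad/s
v = omega_joint * r = 13.8099 * 6.7
= 92.5264 m/s


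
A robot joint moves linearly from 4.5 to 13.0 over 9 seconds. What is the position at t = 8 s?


s = t/T = 8/9 = 0.8889
p(t) = p0 + (pf-p0)*s
= 4.5 + (13.0 - 4.5) * 0.8889
= 12.0556


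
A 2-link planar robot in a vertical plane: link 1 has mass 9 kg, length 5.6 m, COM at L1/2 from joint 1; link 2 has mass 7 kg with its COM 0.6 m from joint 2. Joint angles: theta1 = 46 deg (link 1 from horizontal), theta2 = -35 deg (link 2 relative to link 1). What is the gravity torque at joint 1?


Horizontal distance from joint 1 to link-1 COM:
  x_c1 = (L1/2)*cos(t1) = 2.8 * 0.6947 = 1.945 m
Horizontal distance from joint 1 to link-2 COM:
  x_c2 = L1*cos(t1) + Lc2*cos(t1+t2)
       = 5.6*0.6947 + 0.6*0.9816 = 4.4791 m
tau1 = m1*g*x_c1 + m2*g*x_c2
     = 9*9.81*1.945 + 7*9.81*4.4791
     = 171.7279 + 307.5773
     = 479.3052 Nm


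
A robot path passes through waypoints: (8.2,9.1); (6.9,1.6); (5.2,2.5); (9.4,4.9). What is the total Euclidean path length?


Segment lengths:
  seg1 = sqrt((-1.3)^2 + (-7.5)^2) = 7.6118
  seg2 = sqrt((-1.7)^2 + (0.9)^2) = 1.9235
  seg3 = sqrt((4.2)^2 + (2.4)^2) = 4.8374
Total = 14.3727


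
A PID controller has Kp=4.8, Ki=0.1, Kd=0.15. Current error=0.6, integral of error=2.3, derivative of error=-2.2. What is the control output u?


u = Kp*e + Ki*int(e) + Kd*de/dt
= 4.8*0.6 + 0.1*2.3 + 0.15*(-2.2)
= 2.88 + 0.23 + -0.33
= 2.78


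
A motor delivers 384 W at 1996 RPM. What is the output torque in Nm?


omega = 1996 * 2*pi/60 = 209.0206 rad/s
tau = P / omega = 384 / 209.0206
= 1.8371 Nm


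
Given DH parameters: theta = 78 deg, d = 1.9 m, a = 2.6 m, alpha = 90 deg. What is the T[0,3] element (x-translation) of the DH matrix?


T[0,3] = a * cos(theta)
= 2.6 * cos(78 deg)
= 2.6 * 0.2079
= 0.5406


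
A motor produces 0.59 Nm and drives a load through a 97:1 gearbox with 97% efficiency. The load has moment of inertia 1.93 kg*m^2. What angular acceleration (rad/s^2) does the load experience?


tau_out = tau_motor * N * eta
= 0.59 * 97 * 0.97 = 55.5131 Nm
alpha = tau_out / I = 55.5131 / 1.93
= 28.7633 rad/s^2


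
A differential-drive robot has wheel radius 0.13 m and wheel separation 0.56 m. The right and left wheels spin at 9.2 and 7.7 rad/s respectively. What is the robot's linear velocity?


vR = r*wR = 0.13*9.2 = 1.196 m/s
vL = r*wL = 0.13*7.7 = 1.001 m/s
v = (vR+vL)/2 = 1.0985 m/s
omega = (vR-vL)/L = 0.3482 rad/s
linear velocity = 1.0985 m/s


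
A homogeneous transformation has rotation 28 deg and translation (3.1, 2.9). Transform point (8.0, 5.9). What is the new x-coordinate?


x' = cos(theta)*px - sin(theta)*py + tx
= 0.8829*8.0 - 0.4695*5.9 + 3.1
= 7.3937


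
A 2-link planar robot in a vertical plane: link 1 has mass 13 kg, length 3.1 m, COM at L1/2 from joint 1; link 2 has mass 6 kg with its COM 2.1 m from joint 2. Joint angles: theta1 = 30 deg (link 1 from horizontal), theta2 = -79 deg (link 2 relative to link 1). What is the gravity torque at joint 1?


Horizontal distance from joint 1 to link-1 COM:
  x_c1 = (L1/2)*cos(t1) = 1.55 * 0.866 = 1.3423 m
Horizontal distance from joint 1 to link-2 COM:
  x_c2 = L1*cos(t1) + Lc2*cos(t1+t2)
       = 3.1*0.866 + 2.1*0.6561 = 4.0624 m
tau1 = m1*g*x_c1 + m2*g*x_c2
     = 13*9.81*1.3423 + 6*9.81*4.0624
     = 171.1885 + 239.113
     = 410.3016 Nm


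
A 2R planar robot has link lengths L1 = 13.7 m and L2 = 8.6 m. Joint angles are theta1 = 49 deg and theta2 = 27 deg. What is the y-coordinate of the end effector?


Convert angles to radians: theta1 = 0.8552, theta2 = 0.4712
y = L1*sin(theta1) + L2*sin(theta1+theta2)
y = 10.3395 + 8.3445
y = 18.6841


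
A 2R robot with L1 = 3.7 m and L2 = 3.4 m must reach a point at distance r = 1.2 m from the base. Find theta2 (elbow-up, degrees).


cos(theta2) = (r^2 - L1^2 - L2^2) / (2*L1*L2)
cos(theta2) = (1.44 - 13.69 - 11.56) / 25.16
cos(theta2) = -0.946343
theta2 = 161.1457 degrees


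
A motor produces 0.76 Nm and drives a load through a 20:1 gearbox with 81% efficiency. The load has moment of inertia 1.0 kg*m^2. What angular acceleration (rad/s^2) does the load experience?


tau_out = tau_motor * N * eta
= 0.76 * 20 * 0.81 = 12.312 Nm
alpha = tau_out / I = 12.312 / 1.0
= 12.312 rad/s^2


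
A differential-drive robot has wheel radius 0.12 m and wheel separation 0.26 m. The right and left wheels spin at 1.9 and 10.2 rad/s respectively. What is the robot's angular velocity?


vR = r*wR = 0.12*1.9 = 0.228 m/s
vL = r*wL = 0.12*10.2 = 1.224 m/s
v = (vR+vL)/2 = 0.726 m/s
omega = (vR-vL)/L = -3.8308 rad/s
angular velocity = -3.8308 rad/s


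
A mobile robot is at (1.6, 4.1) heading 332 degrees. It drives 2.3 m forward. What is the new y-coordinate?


y_new = y0 + d*sin(theta)
= 4.1 + 2.3*sin(332)
= 4.1 + -1.0798
= 3.0202


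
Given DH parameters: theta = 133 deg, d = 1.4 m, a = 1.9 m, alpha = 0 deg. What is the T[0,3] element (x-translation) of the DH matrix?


T[0,3] = a * cos(theta)
= 1.9 * cos(133 deg)
= 1.9 * -0.682
= -1.2958


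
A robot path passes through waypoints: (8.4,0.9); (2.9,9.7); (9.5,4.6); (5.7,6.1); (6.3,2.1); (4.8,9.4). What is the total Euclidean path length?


Segment lengths:
  seg1 = sqrt((-5.5)^2 + (8.8)^2) = 10.3774
  seg2 = sqrt((6.6)^2 + (-5.1)^2) = 8.3409
  seg3 = sqrt((-3.8)^2 + (1.5)^2) = 4.0853
  seg4 = sqrt((0.6)^2 + (-4.0)^2) = 4.0447
  seg5 = sqrt((-1.5)^2 + (7.3)^2) = 7.4525
Total = 34.3008


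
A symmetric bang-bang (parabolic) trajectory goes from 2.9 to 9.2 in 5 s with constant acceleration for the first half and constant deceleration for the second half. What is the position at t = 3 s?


Symmetric rest-to-rest: each phase covers (pf-p0)/2 in time T/2. 0.5*a*(T/2)^2 = (pf-p0)/2 => a = 4*(pf-p0)/T^2
a = 4*(9.2-2.9)/5^2 = 1.008
t = 3 is in the deceleration phase (t > T/2).
p = pf - 0.5*a*(T-t)^2 = 9.2 - 0.5*1.008*2^2
= 7.184


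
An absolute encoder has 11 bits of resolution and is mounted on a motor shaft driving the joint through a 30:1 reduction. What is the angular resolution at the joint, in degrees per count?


counts = 2^11 = 2048
effective counts at joint = 2048 * 30 = 61440
resolution = 360 / 61440
= 0.0059 deg/count


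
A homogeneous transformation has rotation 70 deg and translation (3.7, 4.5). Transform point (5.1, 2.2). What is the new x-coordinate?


x' = cos(theta)*px - sin(theta)*py + tx
= 0.342*5.1 - 0.9397*2.2 + 3.7
= 3.377


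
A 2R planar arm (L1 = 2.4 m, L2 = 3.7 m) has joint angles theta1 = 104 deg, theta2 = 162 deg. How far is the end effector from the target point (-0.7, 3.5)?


End effector via forward kinematics:
x = L1*cos(t1) + L2*cos(t1+t2) = -0.8387
y = L1*sin(t1) + L2*sin(t1+t2) = -1.3623
Distance to target:
d = sqrt((-0.7 - -0.8387)^2 + (3.5 - -1.3623)^2)
= sqrt(0.0192 + 23.6417)
= 4.8643 m


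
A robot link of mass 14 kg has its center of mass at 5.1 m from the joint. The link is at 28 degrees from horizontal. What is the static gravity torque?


tau = m*g*L*cos(angle)
= 14 * 9.81 * 5.1 * cos(28 deg)
= 14 * 9.81 * 5.1 * 0.8829
= 618.4465 Nm


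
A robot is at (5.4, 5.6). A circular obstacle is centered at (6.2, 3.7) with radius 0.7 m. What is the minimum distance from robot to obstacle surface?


center_dist = sqrt((5.4-6.2)^2 + (5.6-3.7)^2)
= sqrt(0.64 + 3.61)
= 2.0616
min_dist = center_dist - radius = 2.0616 - 0.7 = 1.3616 m


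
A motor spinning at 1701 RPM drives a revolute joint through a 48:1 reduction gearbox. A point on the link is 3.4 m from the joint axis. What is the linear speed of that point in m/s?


omega_motor = 1701 * 2*pi/60 = 178.1283 rad/s
omega_joint = omega_motor / 48 = 3.711 rad/s
v = omega_joint * r = 3.711 * 3.4
= 12.6174 m/s


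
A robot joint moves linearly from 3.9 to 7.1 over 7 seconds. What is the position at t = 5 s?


s = t/T = 5/7 = 0.7143
p(t) = p0 + (pf-p0)*s
= 3.9 + (7.1 - 3.9) * 0.7143
= 6.1857


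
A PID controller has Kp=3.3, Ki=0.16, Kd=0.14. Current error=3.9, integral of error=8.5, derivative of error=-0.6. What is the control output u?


u = Kp*e + Ki*int(e) + Kd*de/dt
= 3.3*3.9 + 0.16*8.5 + 0.14*(-0.6)
= 12.87 + 1.36 + -0.084
= 14.146


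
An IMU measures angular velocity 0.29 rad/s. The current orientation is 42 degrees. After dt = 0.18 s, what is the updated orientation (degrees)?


delta_theta = w * dt = 0.29 * 0.18 = 0.0522 rad
= 2.9908 deg
theta_new = 42 + 2.9908 = 44.9908 deg


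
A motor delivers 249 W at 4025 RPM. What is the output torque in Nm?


omega = 4025 * 2*pi/60 = 421.497 rad/s
tau = P / omega = 249 / 421.497
= 0.5908 Nm


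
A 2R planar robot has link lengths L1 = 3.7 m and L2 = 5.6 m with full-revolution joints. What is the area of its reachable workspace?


r_max = L1 + L2 = 9.3 m
r_min = |L1 - L2| = 1.9 m
Area = pi*(r_max^2 - r_min^2)
= pi*(86.49 - 3.61)
= pi * 82.88
= 260.3752 m^2


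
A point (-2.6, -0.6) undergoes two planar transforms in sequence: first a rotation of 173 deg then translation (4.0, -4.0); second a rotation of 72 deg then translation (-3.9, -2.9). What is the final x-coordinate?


After transform 1:
x1 = cos(173)*-2.6 - sin(173)*-0.6 + 4.0 = 6.6537
y1 = sin(173)*-2.6 + cos(173)*-0.6 + -4.0 = -3.7213
After transform 2:
x2 = cos(72)*6.6537 - sin(72)*-3.7213 + -3.9
= 1.6953


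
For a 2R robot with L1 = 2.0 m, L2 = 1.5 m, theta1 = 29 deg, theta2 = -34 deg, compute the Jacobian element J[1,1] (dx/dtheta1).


J[1,1] = -L1*sin(t1) - L2*sin(t1+t2)
= -2.0*sin(29) - 1.5*sin(-5)
= -0.8389


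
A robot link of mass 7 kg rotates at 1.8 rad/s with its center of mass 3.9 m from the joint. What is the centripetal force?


F = m * omega^2 * r
= 7 * 1.8^2 * 3.9
= 7 * 3.24 * 3.9
= 88.452 N


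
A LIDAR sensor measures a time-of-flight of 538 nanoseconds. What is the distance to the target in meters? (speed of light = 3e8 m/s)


tof = 538 ns = 5.38e-07 s
dist = c * tof / 2
= 3e8 * 5.38e-07 / 2
= 80.7 m


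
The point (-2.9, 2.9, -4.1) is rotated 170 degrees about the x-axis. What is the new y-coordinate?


Rotation about x-axis: y' = y*cos(theta) - z*sin(theta)
= 2.9 * -0.9848 - -4.1 * 0.1736
= -2.144


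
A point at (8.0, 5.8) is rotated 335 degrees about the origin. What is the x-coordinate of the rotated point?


x' = x*cos(theta) - y*sin(theta)
cos(335 deg) = 0.9063, sin(335 deg) = -0.4226
x' = 8.0 * 0.9063 - 5.8 * -0.4226
= 7.2505 - -2.4512
= 9.7016


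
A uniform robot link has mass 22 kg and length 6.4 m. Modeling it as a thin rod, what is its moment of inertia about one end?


I = (1/3) * m * L^2
= (1/3) * 22 * 6.4^2
= 0.333333 * 22 * 40.96
= 300.3733 kg*m^2


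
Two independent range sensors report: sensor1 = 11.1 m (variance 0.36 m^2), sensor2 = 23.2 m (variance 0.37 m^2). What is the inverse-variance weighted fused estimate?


w1 = (1/var1) / (1/var1 + 1/var2)
   = 2.7778 / (2.7778 + 2.7027) = 0.5068
w2 = 1 - w1 = 0.4932
fused = w1*s1 + w2*s2 = 5.626 + 11.4411
= 17.0671 m


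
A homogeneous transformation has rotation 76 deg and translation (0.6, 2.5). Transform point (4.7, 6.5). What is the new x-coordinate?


x' = cos(theta)*px - sin(theta)*py + tx
= 0.2419*4.7 - 0.9703*6.5 + 0.6
= -4.5699


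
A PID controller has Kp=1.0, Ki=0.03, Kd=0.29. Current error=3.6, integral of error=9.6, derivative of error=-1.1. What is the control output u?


u = Kp*e + Ki*int(e) + Kd*de/dt
= 1.0*3.6 + 0.03*9.6 + 0.29*(-1.1)
= 3.6 + 0.288 + -0.319
= 3.569


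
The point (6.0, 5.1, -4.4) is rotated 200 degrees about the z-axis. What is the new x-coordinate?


Rotation about z-axis: x' = x*cos(theta) - y*sin(theta)
= 6.0 * -0.9397 - 5.1 * -0.342
= -3.8939


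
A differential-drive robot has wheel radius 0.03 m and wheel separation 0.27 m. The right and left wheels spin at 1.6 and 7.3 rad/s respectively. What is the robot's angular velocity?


vR = r*wR = 0.03*1.6 = 0.048 m/s
vL = r*wL = 0.03*7.3 = 0.219 m/s
v = (vR+vL)/2 = 0.1335 m/s
omega = (vR-vL)/L = -0.6333 rad/s
angular velocity = -0.6333 rad/s


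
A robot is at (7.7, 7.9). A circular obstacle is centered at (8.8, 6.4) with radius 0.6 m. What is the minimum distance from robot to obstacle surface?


center_dist = sqrt((7.7-8.8)^2 + (7.9-6.4)^2)
= sqrt(1.21 + 2.25)
= 1.8601
min_dist = center_dist - radius = 1.8601 - 0.6 = 1.2601 m


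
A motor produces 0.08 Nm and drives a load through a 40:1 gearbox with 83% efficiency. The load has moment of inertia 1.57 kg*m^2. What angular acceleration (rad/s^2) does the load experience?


tau_out = tau_motor * N * eta
= 0.08 * 40 * 0.83 = 2.656 Nm
alpha = tau_out / I = 2.656 / 1.57
= 1.6917 rad/s^2


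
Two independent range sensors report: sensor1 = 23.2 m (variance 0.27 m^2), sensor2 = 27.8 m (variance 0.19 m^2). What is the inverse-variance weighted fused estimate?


w1 = (1/var1) / (1/var1 + 1/var2)
   = 3.7037 / (3.7037 + 5.2632) = 0.413
w2 = 1 - w1 = 0.587
fused = w1*s1 + w2*s2 = 9.5826 + 16.3174
= 25.9 m


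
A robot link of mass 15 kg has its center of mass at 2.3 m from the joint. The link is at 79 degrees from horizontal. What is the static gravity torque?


tau = m*g*L*cos(angle)
= 15 * 9.81 * 2.3 * cos(79 deg)
= 15 * 9.81 * 2.3 * 0.1908
= 64.5784 Nm


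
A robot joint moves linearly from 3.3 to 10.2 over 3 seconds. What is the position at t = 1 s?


s = t/T = 1/3 = 0.3333
p(t) = p0 + (pf-p0)*s
= 3.3 + (10.2 - 3.3) * 0.3333
= 5.6


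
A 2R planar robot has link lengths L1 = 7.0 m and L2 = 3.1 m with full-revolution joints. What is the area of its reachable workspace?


r_max = L1 + L2 = 10.1 m
r_min = |L1 - L2| = 3.9 m
Area = pi*(r_max^2 - r_min^2)
= pi*(102.01 - 15.21)
= pi * 86.8
= 272.6902 m^2


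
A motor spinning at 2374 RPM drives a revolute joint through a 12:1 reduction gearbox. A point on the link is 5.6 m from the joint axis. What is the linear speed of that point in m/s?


omega_motor = 2374 * 2*pi/60 = 248.6047 rad/s
omega_joint = omega_motor / 12 = 20.7171 rad/s
v = omega_joint * r = 20.7171 * 5.6
= 116.0155 m/s


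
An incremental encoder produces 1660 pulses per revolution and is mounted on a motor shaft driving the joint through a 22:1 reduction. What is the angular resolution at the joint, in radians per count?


counts per rev = 1660
effective counts at joint = 1660 * 22 = 36520
resolution = 2*pi / 36520
= 1.7205e-04 rad/count


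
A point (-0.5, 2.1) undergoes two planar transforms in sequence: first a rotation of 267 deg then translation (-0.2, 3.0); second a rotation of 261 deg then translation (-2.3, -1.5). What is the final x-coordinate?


After transform 1:
x1 = cos(267)*-0.5 - sin(267)*2.1 + -0.2 = 1.9233
y1 = sin(267)*-0.5 + cos(267)*2.1 + 3.0 = 3.3894
After transform 2:
x2 = cos(261)*1.9233 - sin(261)*3.3894 + -2.3
= 0.7468


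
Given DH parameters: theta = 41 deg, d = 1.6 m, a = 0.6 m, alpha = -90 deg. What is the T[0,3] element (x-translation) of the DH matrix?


T[0,3] = a * cos(theta)
= 0.6 * cos(41 deg)
= 0.6 * 0.7547
= 0.4528


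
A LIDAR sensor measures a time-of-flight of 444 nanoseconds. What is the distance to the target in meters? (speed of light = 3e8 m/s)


tof = 444 ns = 4.44e-07 s
dist = c * tof / 2
= 3e8 * 4.44e-07 / 2
= 66.6 m


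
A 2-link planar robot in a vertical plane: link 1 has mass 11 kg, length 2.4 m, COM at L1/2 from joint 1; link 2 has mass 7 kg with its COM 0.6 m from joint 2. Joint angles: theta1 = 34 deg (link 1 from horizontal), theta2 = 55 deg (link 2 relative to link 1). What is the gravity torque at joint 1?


Horizontal distance from joint 1 to link-1 COM:
  x_c1 = (L1/2)*cos(t1) = 1.2 * 0.829 = 0.9948 m
Horizontal distance from joint 1 to link-2 COM:
  x_c2 = L1*cos(t1) + Lc2*cos(t1+t2)
       = 2.4*0.829 + 0.6*0.0175 = 2.0002 m
tau1 = m1*g*x_c1 + m2*g*x_c2
     = 11*9.81*0.9948 + 7*9.81*2.0002
     = 107.3537 + 137.3511
     = 244.7048 Nm


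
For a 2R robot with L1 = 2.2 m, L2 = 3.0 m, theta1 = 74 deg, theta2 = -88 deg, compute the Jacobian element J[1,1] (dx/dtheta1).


J[1,1] = -L1*sin(t1) - L2*sin(t1+t2)
= -2.2*sin(74) - 3.0*sin(-14)
= -1.389


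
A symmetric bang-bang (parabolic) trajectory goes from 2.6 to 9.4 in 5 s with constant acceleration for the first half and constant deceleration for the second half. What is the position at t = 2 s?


Symmetric rest-to-rest: each phase covers (pf-p0)/2 in time T/2. 0.5*a*(T/2)^2 = (pf-p0)/2 => a = 4*(pf-p0)/T^2
a = 4*(9.4-2.6)/5^2 = 1.088
t = 2 is in the acceleration phase (t <= T/2).
p = p0 + 0.5*a*t^2 = 2.6 + 0.5*1.088*2^2
= 4.776


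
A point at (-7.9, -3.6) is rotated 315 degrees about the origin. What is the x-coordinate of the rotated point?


x' = x*cos(theta) - y*sin(theta)
cos(315 deg) = 0.7071, sin(315 deg) = -0.7071
x' = -7.9 * 0.7071 - -3.6 * -0.7071
= -5.5861 - 2.5456
= -8.1317


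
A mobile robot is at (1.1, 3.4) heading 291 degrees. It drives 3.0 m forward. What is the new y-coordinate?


y_new = y0 + d*sin(theta)
= 3.4 + 3.0*sin(291)
= 3.4 + -2.8007
= 0.5993


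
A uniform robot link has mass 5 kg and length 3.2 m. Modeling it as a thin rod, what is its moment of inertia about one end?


I = (1/3) * m * L^2
= (1/3) * 5 * 3.2^2
= 0.333333 * 5 * 10.24
= 17.0667 kg*m^2


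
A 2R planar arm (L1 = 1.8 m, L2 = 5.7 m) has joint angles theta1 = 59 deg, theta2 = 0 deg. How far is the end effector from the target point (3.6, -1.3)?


End effector via forward kinematics:
x = L1*cos(t1) + L2*cos(t1+t2) = 3.8628
y = L1*sin(t1) + L2*sin(t1+t2) = 6.4288
Distance to target:
d = sqrt((3.6 - 3.8628)^2 + (-1.3 - 6.4288)^2)
= sqrt(0.0691 + 59.7337)
= 7.7332 m


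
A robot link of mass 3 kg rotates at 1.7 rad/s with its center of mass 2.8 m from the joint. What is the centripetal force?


F = m * omega^2 * r
= 3 * 1.7^2 * 2.8
= 3 * 2.89 * 2.8
= 24.276 N


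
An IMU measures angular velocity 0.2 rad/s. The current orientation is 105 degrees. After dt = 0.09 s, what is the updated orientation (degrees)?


delta_theta = w * dt = 0.2 * 0.09 = 0.018 rad
= 1.0313 deg
theta_new = 105 + 1.0313 = 106.0313 deg
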